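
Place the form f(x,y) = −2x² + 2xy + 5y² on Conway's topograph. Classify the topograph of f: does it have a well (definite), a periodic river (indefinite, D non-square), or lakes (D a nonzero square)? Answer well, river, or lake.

D = b²−4ac = 2² − 4·(-2)·5 = 44
D > 0 non-square ⇒ indefinite ⇒ periodic river

river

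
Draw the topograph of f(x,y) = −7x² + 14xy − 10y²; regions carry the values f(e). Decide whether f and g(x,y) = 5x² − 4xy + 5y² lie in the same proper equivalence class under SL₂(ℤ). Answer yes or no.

D₁ = -84, D₂ = -84
f is negative-definite; reduce −f:
−f: translate: b→0 (≡-14 mod 14), so (7,-14,10)→(7,0,3)
−f: flip: (7,0,3)→(3,0,7)
−f: reduced (well bottom): (3,0,7) with a≤c, −a<b≤a
flip sign back: reduced form of f is (-3,0,-7)
g: flip: (5,-4,5)→(5,4,5)
g: reduced (well bottom): (5,4,5) with a≤c, −a<b≤a
reduced forms (-3, 0, -7) vs (5, 4, 5) ⇒ inequivalent

no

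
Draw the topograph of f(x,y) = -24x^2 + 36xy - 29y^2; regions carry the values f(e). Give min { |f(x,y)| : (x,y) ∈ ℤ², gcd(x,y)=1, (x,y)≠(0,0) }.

translate: b→12 (≡-36 mod 48), so (24,-36,29)→(24,12,17)
flip: (24,12,17)→(17,-12,24)
reduced (well bottom): (17,-12,24) with a≤c, −a<b≤a
well minimum |f| = |-17| = 17 (negative-definite)

17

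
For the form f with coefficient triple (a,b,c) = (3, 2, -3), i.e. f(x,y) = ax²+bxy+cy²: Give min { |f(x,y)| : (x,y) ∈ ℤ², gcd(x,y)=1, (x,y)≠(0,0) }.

river: ρ → (-3,4,2)
river: ρ → (2,4,-3)
river: ρ → (-3,2,3)
river: ρ → (3,4,-2)
river: ρ → (-2,4,3)
river: ρ → (3,2,-3)
closes: descent 0, river 6
min |a| on river = 2

2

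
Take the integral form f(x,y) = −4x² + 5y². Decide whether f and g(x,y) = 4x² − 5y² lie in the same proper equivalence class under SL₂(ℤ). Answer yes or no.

D₁ = 80, D₂ = 80
river cycle of f (length 2): (-4, 8, 1), (1, 8, -4)
river cycle of g (length 2): (4, 8, -1), (-1, 8, 4)
cycles differ ⇒ inequivalent

no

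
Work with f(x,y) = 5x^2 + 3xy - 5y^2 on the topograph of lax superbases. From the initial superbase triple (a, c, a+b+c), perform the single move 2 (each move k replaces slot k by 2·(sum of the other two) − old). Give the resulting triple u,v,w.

start (5,-5,3) = (f(1,0),f(0,1),f(1,1))
replace slot 2: 2·(5+3) − (-5) = 21 → (5,21,3)

5,21,3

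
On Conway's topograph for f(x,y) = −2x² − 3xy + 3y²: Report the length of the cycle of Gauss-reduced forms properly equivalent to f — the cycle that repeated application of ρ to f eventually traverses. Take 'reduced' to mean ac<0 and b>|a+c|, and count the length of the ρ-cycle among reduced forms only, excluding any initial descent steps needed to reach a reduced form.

D = 33, ⌊√D⌋ = 5
descent: ρ → (3,3,-2)  [lands on river]
river: ρ → (-2,5,1)
river: ρ → (1,5,-2)
river: ρ → (-2,3,3)
ρ-cycle length = 4 (tail of 1 descent step not counted)

4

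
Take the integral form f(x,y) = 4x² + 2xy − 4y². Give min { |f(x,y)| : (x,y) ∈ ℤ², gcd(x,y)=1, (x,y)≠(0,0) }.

river: ρ → (-4,6,2)
river: ρ → (2,6,-4)
river: ρ → (-4,2,4)
river: ρ → (4,6,-2)
river: ρ → (-2,6,4)
river: ρ → (4,2,-4)
closes: descent 0, river 6
min |a| on river = 2

2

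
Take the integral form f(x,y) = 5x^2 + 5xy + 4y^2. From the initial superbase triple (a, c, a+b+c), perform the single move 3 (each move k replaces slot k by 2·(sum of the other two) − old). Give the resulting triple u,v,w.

start (5,4,14) = (f(1,0),f(0,1),f(1,1))
replace slot 3: 2·(5+4) − 14 = 4 → (5,4,4)

5,4,4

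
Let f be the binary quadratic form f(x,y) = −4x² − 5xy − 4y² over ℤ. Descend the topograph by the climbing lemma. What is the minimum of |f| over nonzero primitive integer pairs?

translate: b→-3 (≡5 mod 8), so (4,5,4)→(4,-3,3)
flip: (4,-3,3)→(3,3,4)
reduced (well bottom): (3,3,4) with a≤c, −a<b≤a
well minimum |f| = |-3| = 3 (negative-definite)

3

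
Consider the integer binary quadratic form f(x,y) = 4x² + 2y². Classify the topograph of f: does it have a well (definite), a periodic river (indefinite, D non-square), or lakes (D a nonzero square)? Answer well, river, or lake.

D = b²−4ac = 0² − 4·4·2 = -32
D < 0 ⇒ definite ⇒ every region one sign ⇒ single well

well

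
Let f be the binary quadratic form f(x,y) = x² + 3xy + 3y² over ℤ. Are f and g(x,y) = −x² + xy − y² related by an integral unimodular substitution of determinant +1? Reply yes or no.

D₁ = -3, D₂ = -3
f: translate: b→1 (≡3 mod 2), so (1,3,3)→(1,1,1)
f: reduced (well bottom): (1,1,1) with a≤c, −a<b≤a
g is negative-definite; reduce −g:
−g: translate: b→1 (≡-1 mod 2), so (1,-1,1)→(1,1,1)
−g: reduced (well bottom): (1,1,1) with a≤c, −a<b≤a
flip sign back: reduced form of g is (-1,-1,-1)
reduced forms (1, 1, 1) vs (-1, -1, -1) ⇒ inequivalent

no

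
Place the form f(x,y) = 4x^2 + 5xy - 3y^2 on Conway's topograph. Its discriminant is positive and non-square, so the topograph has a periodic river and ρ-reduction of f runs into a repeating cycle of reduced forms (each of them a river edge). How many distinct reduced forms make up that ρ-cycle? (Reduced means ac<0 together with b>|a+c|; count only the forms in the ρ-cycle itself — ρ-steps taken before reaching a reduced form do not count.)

D = 73, ⌊√D⌋ = 8
river: ρ → (-3,7,2)
river: ρ → (2,5,-6)
river: ρ → (-6,7,1)
river: ρ → (1,7,-6)
river: ρ → (-6,5,2)
river: ρ → (2,7,-3)
river: ρ → (-3,5,4)
river: ρ → (4,3,-4)
river: ρ → (-4,5,3)
river: ρ → (3,7,-2)
river: ρ → (-2,5,6)
river: ρ → (6,7,-1)
river: ρ → (-1,7,6)
river: ρ → (6,5,-2)
river: ρ → (-2,7,3)
river: ρ → (3,5,-4)
river: ρ → (-4,3,4)
river: ρ → (4,5,-3)
ρ-cycle length = 18 (tail of 0 descent steps not counted)

18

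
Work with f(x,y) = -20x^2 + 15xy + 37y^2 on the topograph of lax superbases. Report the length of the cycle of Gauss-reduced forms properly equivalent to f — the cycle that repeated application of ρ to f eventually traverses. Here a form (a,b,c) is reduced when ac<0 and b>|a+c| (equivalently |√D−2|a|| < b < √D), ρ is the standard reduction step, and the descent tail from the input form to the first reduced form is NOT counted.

D = 3185, ⌊√D⌋ = 56
descent: ρ → (37,-15,-20)
descent: ρ → (-20,55,2)  [lands on river]
river: ρ → (2,53,-47)
river: ρ → (-47,41,8)
river: ρ → (8,55,-5)
river: ρ → (-5,55,8)
river: ρ → (8,41,-47)
river: ρ → (-47,53,2)
river: ρ → (2,55,-20)
river: ρ → (-20,25,32)
river: ρ → (32,39,-13)
river: ρ → (-13,39,32)
river: ρ → (32,25,-20)
ρ-cycle length = 12 (tail of 2 descent steps not counted)

12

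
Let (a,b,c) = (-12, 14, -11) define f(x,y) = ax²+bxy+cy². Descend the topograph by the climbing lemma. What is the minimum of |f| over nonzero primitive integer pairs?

translate: b→10 (≡-14 mod 24), so (12,-14,11)→(12,10,9)
flip: (12,10,9)→(9,-10,12)
translate: b→8 (≡-10 mod 18), so (9,-10,12)→(9,8,11)
reduced (well bottom): (9,8,11) with a≤c, −a<b≤a
well minimum |f| = |-9| = 9 (negative-definite)

9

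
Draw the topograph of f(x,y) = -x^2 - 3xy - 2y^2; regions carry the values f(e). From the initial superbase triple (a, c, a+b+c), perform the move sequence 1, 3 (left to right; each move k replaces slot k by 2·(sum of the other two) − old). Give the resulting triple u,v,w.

start (-1,-2,-6) = (f(1,0),f(0,1),f(1,1))
replace slot 1: 2·((-2)+(-6)) − (-1) = -15 → (-15,-2,-6)
replace slot 3: 2·((-15)+(-2)) − (-6) = -28 → (-15,-2,-28)

-15,-2,-28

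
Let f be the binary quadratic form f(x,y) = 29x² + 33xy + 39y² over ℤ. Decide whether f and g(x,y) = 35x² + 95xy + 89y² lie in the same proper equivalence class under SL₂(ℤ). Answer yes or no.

D₁ = -3435, D₂ = -3435
f: translate: b→-25 (≡33 mod 58), so (29,33,39)→(29,-25,35)
f: reduced (well bottom): (29,-25,35) with a≤c, −a<b≤a
g: translate: b→25 (≡95 mod 70), so (35,95,89)→(35,25,29)
g: flip: (35,25,29)→(29,-25,35)
g: reduced (well bottom): (29,-25,35) with a≤c, −a<b≤a
reduced forms (29, -25, 35) vs (29, -25, 35) ⇒ equivalent

yes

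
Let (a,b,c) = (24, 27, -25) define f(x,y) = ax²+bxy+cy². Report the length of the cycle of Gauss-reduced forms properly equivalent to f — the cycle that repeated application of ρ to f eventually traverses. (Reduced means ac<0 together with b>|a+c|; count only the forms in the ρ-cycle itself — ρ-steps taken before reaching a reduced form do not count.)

D = 3129, ⌊√D⌋ = 55
river: ρ → (-25,23,26)
river: ρ → (26,29,-22)
river: ρ → (-22,15,33)
river: ρ → (33,51,-4)
river: ρ → (-4,53,20)
river: ρ → (20,27,-30)
river: ρ → (-30,33,17)
river: ρ → (17,35,-28)
river: ρ → (-28,21,24)
river: ρ → (24,27,-25)
ρ-cycle length = 10 (tail of 0 descent steps not counted)

10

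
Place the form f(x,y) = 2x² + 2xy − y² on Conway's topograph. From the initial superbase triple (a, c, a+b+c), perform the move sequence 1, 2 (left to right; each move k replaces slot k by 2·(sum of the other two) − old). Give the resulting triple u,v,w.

start (2,-1,3) = (f(1,0),f(0,1),f(1,1))
replace slot 1: 2·((-1)+3) − 2 = 2 → (2,-1,3)
replace slot 2: 2·(2+3) − (-1) = 11 → (2,11,3)

2,11,3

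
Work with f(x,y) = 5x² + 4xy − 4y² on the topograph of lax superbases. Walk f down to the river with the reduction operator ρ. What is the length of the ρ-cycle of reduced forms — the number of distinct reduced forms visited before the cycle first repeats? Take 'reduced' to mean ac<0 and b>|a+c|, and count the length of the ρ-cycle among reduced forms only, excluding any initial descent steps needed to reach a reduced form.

D = 96, ⌊√D⌋ = 9
river: ρ → (-4,4,5)
river: ρ → (5,6,-3)
river: ρ → (-3,6,5)
river: ρ → (5,4,-4)
ρ-cycle length = 4 (tail of 0 descent steps not counted)

4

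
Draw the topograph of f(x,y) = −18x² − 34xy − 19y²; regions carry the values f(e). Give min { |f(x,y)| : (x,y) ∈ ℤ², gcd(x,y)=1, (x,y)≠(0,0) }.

translate: b→-2 (≡34 mod 36), so (18,34,19)→(18,-2,3)
flip: (18,-2,3)→(3,2,18)
reduced (well bottom): (3,2,18) with a≤c, −a<b≤a
well minimum |f| = |-3| = 3 (negative-definite)

3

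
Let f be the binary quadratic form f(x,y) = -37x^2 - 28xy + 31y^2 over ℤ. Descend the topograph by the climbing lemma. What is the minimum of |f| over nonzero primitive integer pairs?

descent: ρ → (31,28,-37)  [lands on river]
river: ρ → (-37,46,22)
river: ρ → (22,42,-41)
river: ρ → (-41,40,23)
river: ρ → (23,52,-29)
river: ρ → (-29,64,11)
river: ρ → (11,68,-17)
river: ρ → (-17,68,11)
river: ρ → (11,64,-29)
river: ρ → (-29,52,23)
river: ρ → (23,40,-41)
river: ρ → (-41,42,22)
river: ρ → (22,46,-37)
river: ρ → (-37,28,31)
river: ρ → (31,34,-34)
river: ρ → (-34,34,31)
closes: descent 1, river 16
min |a| on river = 11

11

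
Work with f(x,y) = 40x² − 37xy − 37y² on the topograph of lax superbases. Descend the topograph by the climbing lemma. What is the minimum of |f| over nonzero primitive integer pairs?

descent: ρ → (-37,37,40)  [lands on river]
river: ρ → (40,43,-34)
river: ρ → (-34,25,49)
river: ρ → (49,73,-10)
river: ρ → (-10,67,70)
river: ρ → (70,73,-7)
river: ρ → (-7,81,26)
river: ρ → (26,75,-16)
river: ρ → (-16,85,1)
river: ρ → (1,85,-16)
river: ρ → (-16,75,26)
river: ρ → (26,81,-7)
river: ρ → (-7,73,70)
river: ρ → (70,67,-10)
river: ρ → (-10,73,49)
river: ρ → (49,25,-34)
river: ρ → (-34,43,40)
river: ρ → (40,37,-37)
closes: descent 1, river 18
min |a| on river = 1

1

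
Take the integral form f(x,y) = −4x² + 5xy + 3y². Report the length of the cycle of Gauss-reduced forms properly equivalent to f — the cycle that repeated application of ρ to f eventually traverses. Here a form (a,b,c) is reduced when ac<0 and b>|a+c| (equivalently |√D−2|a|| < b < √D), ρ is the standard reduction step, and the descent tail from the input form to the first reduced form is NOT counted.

D = 73, ⌊√D⌋ = 8
river: ρ → (3,7,-2)
river: ρ → (-2,5,6)
river: ρ → (6,7,-1)
river: ρ → (-1,7,6)
river: ρ → (6,5,-2)
river: ρ → (-2,7,3)
river: ρ → (3,5,-4)
river: ρ → (-4,3,4)
river: ρ → (4,5,-3)
river: ρ → (-3,7,2)
river: ρ → (2,5,-6)
river: ρ → (-6,7,1)
river: ρ → (1,7,-6)
river: ρ → (-6,5,2)
river: ρ → (2,7,-3)
river: ρ → (-3,5,4)
river: ρ → (4,3,-4)
river: ρ → (-4,5,3)
ρ-cycle length = 18 (tail of 0 descent steps not counted)

18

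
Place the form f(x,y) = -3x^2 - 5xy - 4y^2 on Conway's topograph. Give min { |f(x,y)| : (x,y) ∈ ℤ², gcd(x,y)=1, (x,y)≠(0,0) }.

translate: b→-1 (≡5 mod 6), so (3,5,4)→(3,-1,2)
flip: (3,-1,2)→(2,1,3)
reduced (well bottom): (2,1,3) with a≤c, −a<b≤a
well minimum |f| = |-2| = 2 (negative-definite)

2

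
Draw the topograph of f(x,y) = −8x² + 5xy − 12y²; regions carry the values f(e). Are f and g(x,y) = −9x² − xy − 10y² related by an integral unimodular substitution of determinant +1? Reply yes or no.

D₁ = -359, D₂ = -359
f is negative-definite; reduce −f:
−f: reduced (well bottom): (8,-5,12) with a≤c, −a<b≤a
flip sign back: reduced form of f is (-8,5,-12)
g is negative-definite; reduce −g:
−g: reduced (well bottom): (9,1,10) with a≤c, −a<b≤a
flip sign back: reduced form of g is (-9,-1,-10)
reduced forms (-8, 5, -12) vs (-9, -1, -10) ⇒ inequivalent

no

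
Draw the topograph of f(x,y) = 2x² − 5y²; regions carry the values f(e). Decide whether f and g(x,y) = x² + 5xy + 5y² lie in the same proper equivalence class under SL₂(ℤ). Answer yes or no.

D₁ = 40, D₂ = 5
discriminants differ ⇒ not SL₂(ℤ)-equivalent

no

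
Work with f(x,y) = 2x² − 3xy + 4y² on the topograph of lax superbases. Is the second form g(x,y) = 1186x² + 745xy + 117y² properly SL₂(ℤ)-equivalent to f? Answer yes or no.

D₁ = -23, D₂ = -23
f: translate: b→1 (≡-3 mod 4), so (2,-3,4)→(2,1,3)
f: reduced (well bottom): (2,1,3) with a≤c, −a<b≤a
g: flip: (1186,745,117)→(117,-745,1186)
g: translate: b→-43 (≡-745 mod 234), so (117,-745,1186)→(117,-43,4)
g: flip: (117,-43,4)→(4,43,117)
g: translate: b→3 (≡43 mod 8), so (4,43,117)→(4,3,2)
g: flip: (4,3,2)→(2,-3,4)
g: translate: b→1 (≡-3 mod 4), so (2,-3,4)→(2,1,3)
g: reduced (well bottom): (2,1,3) with a≤c, −a<b≤a
reduced forms (2, 1, 3) vs (2, 1, 3) ⇒ equivalent

yes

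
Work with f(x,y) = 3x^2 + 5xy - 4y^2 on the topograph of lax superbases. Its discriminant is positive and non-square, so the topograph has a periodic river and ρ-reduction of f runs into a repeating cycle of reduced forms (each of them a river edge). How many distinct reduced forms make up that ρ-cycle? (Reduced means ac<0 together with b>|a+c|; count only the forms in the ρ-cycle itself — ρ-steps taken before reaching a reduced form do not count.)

D = 73, ⌊√D⌋ = 8
river: ρ → (-4,3,4)
river: ρ → (4,5,-3)
river: ρ → (-3,7,2)
river: ρ → (2,5,-6)
river: ρ → (-6,7,1)
river: ρ → (1,7,-6)
river: ρ → (-6,5,2)
river: ρ → (2,7,-3)
river: ρ → (-3,5,4)
river: ρ → (4,3,-4)
river: ρ → (-4,5,3)
river: ρ → (3,7,-2)
river: ρ → (-2,5,6)
river: ρ → (6,7,-1)
river: ρ → (-1,7,6)
river: ρ → (6,5,-2)
river: ρ → (-2,7,3)
river: ρ → (3,5,-4)
ρ-cycle length = 18 (tail of 0 descent steps not counted)

18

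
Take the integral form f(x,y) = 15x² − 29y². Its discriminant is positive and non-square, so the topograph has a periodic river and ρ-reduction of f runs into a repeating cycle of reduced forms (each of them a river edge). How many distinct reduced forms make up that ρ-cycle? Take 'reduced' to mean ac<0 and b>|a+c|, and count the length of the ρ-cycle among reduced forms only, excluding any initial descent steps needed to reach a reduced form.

D = 1740, ⌊√D⌋ = 41
descent: ρ → (-29,0,15)
descent: ρ → (15,30,-14)  [lands on river]
river: ρ → (-14,26,19)
river: ρ → (19,12,-21)
river: ρ → (-21,30,10)
river: ρ → (10,30,-21)
river: ρ → (-21,12,19)
river: ρ → (19,26,-14)
river: ρ → (-14,30,15)
ρ-cycle length = 8 (tail of 2 descent steps not counted)

8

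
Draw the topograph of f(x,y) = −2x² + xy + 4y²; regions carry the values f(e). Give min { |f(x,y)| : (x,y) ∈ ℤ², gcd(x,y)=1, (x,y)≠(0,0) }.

descent: ρ → (4,-1,-2)
descent: ρ → (-2,5,1)  [lands on river]
river: ρ → (1,5,-2)
river: ρ → (-2,3,3)
river: ρ → (3,3,-2)
closes: descent 2, river 4
min |a| on river = 1

1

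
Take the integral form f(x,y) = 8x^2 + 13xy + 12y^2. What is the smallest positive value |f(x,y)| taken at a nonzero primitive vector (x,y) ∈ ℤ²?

translate: b→-3 (≡13 mod 16), so (8,13,12)→(8,-3,7)
flip: (8,-3,7)→(7,3,8)
reduced (well bottom): (7,3,8) with a≤c, −a<b≤a
well minimum = a = 7

7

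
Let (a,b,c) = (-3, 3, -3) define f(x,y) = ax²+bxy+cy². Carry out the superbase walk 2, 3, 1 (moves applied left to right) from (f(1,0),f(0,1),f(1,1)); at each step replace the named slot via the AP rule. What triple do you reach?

start (-3,-3,-3) = (f(1,0),f(0,1),f(1,1))
replace slot 2: 2·((-3)+(-3)) − (-3) = -9 → (-3,-9,-3)
replace slot 3: 2·((-3)+(-9)) − (-3) = -21 → (-3,-9,-21)
replace slot 1: 2·((-9)+(-21)) − (-3) = -57 → (-57,-9,-21)

-57,-9,-21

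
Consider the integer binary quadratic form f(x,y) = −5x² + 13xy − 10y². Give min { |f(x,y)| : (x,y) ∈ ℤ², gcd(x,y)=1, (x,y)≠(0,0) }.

translate: b→-3 (≡-13 mod 10), so (5,-13,10)→(5,-3,2)
flip: (5,-3,2)→(2,3,5)
translate: b→-1 (≡3 mod 4), so (2,3,5)→(2,-1,4)
reduced (well bottom): (2,-1,4) with a≤c, −a<b≤a
well minimum |f| = |-2| = 2 (negative-definite)

2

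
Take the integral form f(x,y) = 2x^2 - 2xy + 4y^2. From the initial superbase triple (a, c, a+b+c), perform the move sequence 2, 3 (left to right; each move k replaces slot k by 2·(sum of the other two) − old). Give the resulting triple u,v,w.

start (2,4,4) = (f(1,0),f(0,1),f(1,1))
replace slot 2: 2·(2+4) − 4 = 8 → (2,8,4)
replace slot 3: 2·(2+8) − 4 = 16 → (2,8,16)

2,8,16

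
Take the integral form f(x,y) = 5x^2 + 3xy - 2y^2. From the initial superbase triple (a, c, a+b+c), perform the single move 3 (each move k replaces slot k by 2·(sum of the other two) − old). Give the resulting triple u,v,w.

start (5,-2,6) = (f(1,0),f(0,1),f(1,1))
replace slot 3: 2·(5+(-2)) − 6 = 0 → (5,-2,0)

5,-2,0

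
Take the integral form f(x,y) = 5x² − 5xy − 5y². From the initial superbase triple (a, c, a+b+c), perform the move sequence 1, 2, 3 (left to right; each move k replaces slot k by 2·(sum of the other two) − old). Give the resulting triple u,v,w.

start (5,-5,-5) = (f(1,0),f(0,1),f(1,1))
replace slot 1: 2·((-5)+(-5)) − 5 = -25 → (-25,-5,-5)
replace slot 2: 2·((-25)+(-5)) − (-5) = -55 → (-25,-55,-5)
replace slot 3: 2·((-25)+(-55)) − (-5) = -155 → (-25,-55,-155)

-25,-55,-155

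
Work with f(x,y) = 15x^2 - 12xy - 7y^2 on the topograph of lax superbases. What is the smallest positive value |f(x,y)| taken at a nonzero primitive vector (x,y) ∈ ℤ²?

descent: ρ → (-7,12,15)  [lands on river]
river: ρ → (15,18,-4)
river: ρ → (-4,22,5)
river: ρ → (5,18,-12)
river: ρ → (-12,6,11)
river: ρ → (11,16,-7)
closes: descent 1, river 6
min |a| on river = 4

4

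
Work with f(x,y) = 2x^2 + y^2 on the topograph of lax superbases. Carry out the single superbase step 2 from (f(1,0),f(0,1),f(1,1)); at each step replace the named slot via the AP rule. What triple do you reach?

start (2,1,3) = (f(1,0),f(0,1),f(1,1))
replace slot 2: 2·(2+3) − 1 = 9 → (2,9,3)

2,9,3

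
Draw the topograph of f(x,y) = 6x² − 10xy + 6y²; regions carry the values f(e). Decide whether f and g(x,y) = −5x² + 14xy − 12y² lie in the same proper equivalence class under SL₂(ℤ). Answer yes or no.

D₁ = -44, D₂ = -44
f: translate: b→2 (≡-10 mod 12), so (6,-10,6)→(6,2,2)
f: flip: (6,2,2)→(2,-2,6)
f: translate: b→2 (≡-2 mod 4), so (2,-2,6)→(2,2,6)
f: reduced (well bottom): (2,2,6) with a≤c, −a<b≤a
g is negative-definite; reduce −g:
−g: translate: b→-4 (≡-14 mod 10), so (5,-14,12)→(5,-4,3)
−g: flip: (5,-4,3)→(3,4,5)
−g: translate: b→-2 (≡4 mod 6), so (3,4,5)→(3,-2,4)
−g: reduced (well bottom): (3,-2,4) with a≤c, −a<b≤a
flip sign back: reduced form of g is (-3,2,-4)
reduced forms (2, 2, 6) vs (-3, 2, -4) ⇒ inequivalent

no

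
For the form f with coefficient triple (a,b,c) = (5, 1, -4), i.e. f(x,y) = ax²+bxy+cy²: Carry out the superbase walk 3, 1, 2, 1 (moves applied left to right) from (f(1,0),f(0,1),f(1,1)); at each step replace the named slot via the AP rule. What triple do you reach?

start (5,-4,2) = (f(1,0),f(0,1),f(1,1))
replace slot 3: 2·(5+(-4)) − 2 = 0 → (5,-4,0)
replace slot 1: 2·((-4)+0) − 5 = -13 → (-13,-4,0)
replace slot 2: 2·((-13)+0) − (-4) = -22 → (-13,-22,0)
replace slot 1: 2·((-22)+0) − (-13) = -31 → (-31,-22,0)

-31,-22,0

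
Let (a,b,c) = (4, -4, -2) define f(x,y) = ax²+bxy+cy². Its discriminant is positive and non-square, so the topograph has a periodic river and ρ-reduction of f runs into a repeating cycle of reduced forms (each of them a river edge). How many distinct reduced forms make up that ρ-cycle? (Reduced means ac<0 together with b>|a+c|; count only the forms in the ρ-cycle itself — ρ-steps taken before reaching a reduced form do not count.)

D = 48, ⌊√D⌋ = 6
descent: ρ → (-2,4,4)  [lands on river]
river: ρ → (4,4,-2)
ρ-cycle length = 2 (tail of 1 descent step not counted)

2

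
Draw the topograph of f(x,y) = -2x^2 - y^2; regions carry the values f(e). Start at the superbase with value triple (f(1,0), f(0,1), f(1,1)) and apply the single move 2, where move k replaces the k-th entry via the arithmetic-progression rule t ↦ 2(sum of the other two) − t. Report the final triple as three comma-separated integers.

start (-2,-1,-3) = (f(1,0),f(0,1),f(1,1))
replace slot 2: 2·((-2)+(-3)) − (-1) = -9 → (-2,-9,-3)

-2,-9,-3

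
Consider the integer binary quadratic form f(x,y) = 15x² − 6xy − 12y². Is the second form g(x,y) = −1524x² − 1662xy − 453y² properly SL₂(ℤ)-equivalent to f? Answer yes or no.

D₁ = 756, D₂ = 756
river cycle of f (length 6): (-12, 6, 15), (15, 24, -3), (-3, 24, 15), (15, 6, -12), (-12, 18, 9), (9, 18, -12)
river cycle of g (length 6): (-12, 6, 15), (15, 24, -3), (-3, 24, 15), (15, 6, -12), (-12, 18, 9), (9, 18, -12)
cycles coincide ⇒ equivalent

yes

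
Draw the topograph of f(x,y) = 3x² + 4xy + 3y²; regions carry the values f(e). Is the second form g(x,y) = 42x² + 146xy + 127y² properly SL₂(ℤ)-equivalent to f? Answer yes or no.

D₁ = -20, D₂ = -20
f: translate: b→-2 (≡4 mod 6), so (3,4,3)→(3,-2,2)
f: flip: (3,-2,2)→(2,2,3)
f: reduced (well bottom): (2,2,3) with a≤c, −a<b≤a
g: translate: b→-22 (≡146 mod 84), so (42,146,127)→(42,-22,3)
g: flip: (42,-22,3)→(3,22,42)
g: translate: b→-2 (≡22 mod 6), so (3,22,42)→(3,-2,2)
g: flip: (3,-2,2)→(2,2,3)
g: reduced (well bottom): (2,2,3) with a≤c, −a<b≤a
reduced forms (2, 2, 3) vs (2, 2, 3) ⇒ equivalent

yes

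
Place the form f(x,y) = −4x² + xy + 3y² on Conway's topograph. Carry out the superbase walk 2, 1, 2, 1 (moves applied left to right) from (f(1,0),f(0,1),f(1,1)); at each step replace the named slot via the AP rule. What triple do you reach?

start (-4,3,0) = (f(1,0),f(0,1),f(1,1))
replace slot 2: 2·((-4)+0) − 3 = -11 → (-4,-11,0)
replace slot 1: 2·((-11)+0) − (-4) = -18 → (-18,-11,0)
replace slot 2: 2·((-18)+0) − (-11) = -25 → (-18,-25,0)
replace slot 1: 2·((-25)+0) − (-18) = -32 → (-32,-25,0)

-32,-25,0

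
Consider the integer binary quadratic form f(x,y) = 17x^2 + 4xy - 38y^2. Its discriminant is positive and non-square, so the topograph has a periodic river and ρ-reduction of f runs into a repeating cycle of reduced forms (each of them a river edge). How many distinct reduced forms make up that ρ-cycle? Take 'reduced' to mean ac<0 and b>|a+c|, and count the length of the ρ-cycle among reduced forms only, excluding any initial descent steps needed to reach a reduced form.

D = 2600, ⌊√D⌋ = 50
descent: ρ → (-38,-4,17)
descent: ρ → (17,38,-17)  [lands on river]
river: ρ → (-17,30,25)
river: ρ → (25,20,-22)
river: ρ → (-22,24,23)
river: ρ → (23,22,-23)
river: ρ → (-23,24,22)
river: ρ → (22,20,-25)
river: ρ → (-25,30,17)
ρ-cycle length = 8 (tail of 2 descent steps not counted)

8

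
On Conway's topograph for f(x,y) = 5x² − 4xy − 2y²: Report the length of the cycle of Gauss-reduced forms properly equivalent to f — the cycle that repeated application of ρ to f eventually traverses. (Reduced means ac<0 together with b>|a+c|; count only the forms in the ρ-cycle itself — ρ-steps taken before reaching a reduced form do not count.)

D = 56, ⌊√D⌋ = 7
descent: ρ → (-2,4,5)  [lands on river]
river: ρ → (5,6,-1)
river: ρ → (-1,6,5)
river: ρ → (5,4,-2)
ρ-cycle length = 4 (tail of 1 descent step not counted)

4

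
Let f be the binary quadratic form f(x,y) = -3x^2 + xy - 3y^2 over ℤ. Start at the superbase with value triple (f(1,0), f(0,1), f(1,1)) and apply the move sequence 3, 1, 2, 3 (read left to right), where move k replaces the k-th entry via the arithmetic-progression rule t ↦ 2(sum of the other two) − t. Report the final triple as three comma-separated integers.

start (-3,-3,-5) = (f(1,0),f(0,1),f(1,1))
replace slot 3: 2·((-3)+(-3)) − (-5) = -7 → (-3,-3,-7)
replace slot 1: 2·((-3)+(-7)) − (-3) = -17 → (-17,-3,-7)
replace slot 2: 2·((-17)+(-7)) − (-3) = -45 → (-17,-45,-7)
replace slot 3: 2·((-17)+(-45)) − (-7) = -117 → (-17,-45,-117)

-17,-45,-117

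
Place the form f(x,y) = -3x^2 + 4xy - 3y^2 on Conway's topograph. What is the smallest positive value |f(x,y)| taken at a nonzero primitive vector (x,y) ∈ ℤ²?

translate: b→2 (≡-4 mod 6), so (3,-4,3)→(3,2,2)
flip: (3,2,2)→(2,-2,3)
translate: b→2 (≡-2 mod 4), so (2,-2,3)→(2,2,3)
reduced (well bottom): (2,2,3) with a≤c, −a<b≤a
well minimum |f| = |-2| = 2 (negative-definite)

2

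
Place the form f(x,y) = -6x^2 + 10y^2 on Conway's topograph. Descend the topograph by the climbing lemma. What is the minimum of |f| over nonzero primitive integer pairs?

descent: ρ → (10,0,-6)
descent: ρ → (-6,12,4)  [lands on river]
river: ρ → (4,12,-6)
closes: descent 2, river 2
min |a| on river = 4

4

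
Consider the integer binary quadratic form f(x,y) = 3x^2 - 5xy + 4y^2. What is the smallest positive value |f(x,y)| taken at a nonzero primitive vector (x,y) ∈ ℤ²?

translate: b→1 (≡-5 mod 6), so (3,-5,4)→(3,1,2)
flip: (3,1,2)→(2,-1,3)
reduced (well bottom): (2,-1,3) with a≤c, −a<b≤a
well minimum = a = 2

2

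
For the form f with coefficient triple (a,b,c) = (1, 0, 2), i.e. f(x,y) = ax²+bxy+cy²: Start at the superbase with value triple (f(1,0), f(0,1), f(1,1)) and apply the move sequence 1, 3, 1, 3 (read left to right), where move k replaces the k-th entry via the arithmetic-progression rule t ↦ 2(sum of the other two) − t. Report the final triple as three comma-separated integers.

start (1,2,3) = (f(1,0),f(0,1),f(1,1))
replace slot 1: 2·(2+3) − 1 = 9 → (9,2,3)
replace slot 3: 2·(9+2) − 3 = 19 → (9,2,19)
replace slot 1: 2·(2+19) − 9 = 33 → (33,2,19)
replace slot 3: 2·(33+2) − 19 = 51 → (33,2,51)

33,2,51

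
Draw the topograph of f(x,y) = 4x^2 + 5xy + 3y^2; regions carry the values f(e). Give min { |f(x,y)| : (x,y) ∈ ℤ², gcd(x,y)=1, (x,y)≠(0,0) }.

translate: b→-3 (≡5 mod 8), so (4,5,3)→(4,-3,2)
flip: (4,-3,2)→(2,3,4)
translate: b→-1 (≡3 mod 4), so (2,3,4)→(2,-1,3)
reduced (well bottom): (2,-1,3) with a≤c, −a<b≤a
well minimum = a = 2

2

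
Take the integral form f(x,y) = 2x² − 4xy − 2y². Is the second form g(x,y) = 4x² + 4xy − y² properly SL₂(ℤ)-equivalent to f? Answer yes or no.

D₁ = 32, D₂ = 32
river cycle of f (length 2): (-2, 4, 2), (2, 4, -2)
river cycle of g (length 2): (-1, 4, 4), (4, 4, -1)
cycles differ ⇒ inequivalent

no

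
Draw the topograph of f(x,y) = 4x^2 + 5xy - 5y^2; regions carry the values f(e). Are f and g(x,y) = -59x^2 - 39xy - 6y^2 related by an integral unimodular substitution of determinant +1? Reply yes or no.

D₁ = 105, D₂ = 105
river cycle of f (length 6): (-5, 5, 4), (4, 3, -6), (-6, 9, 1), (1, 9, -6), (-6, 3, 4), (4, 5, -5)
river cycle of g (length 6): (-6, 3, 4), (4, 5, -5), (-5, 5, 4), (4, 3, -6), (-6, 9, 1), (1, 9, -6)
cycles coincide ⇒ equivalent

yes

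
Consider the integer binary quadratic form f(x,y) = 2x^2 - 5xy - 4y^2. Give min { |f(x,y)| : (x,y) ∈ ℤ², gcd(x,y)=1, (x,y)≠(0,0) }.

descent: ρ → (-4,5,2)  [lands on river]
river: ρ → (2,7,-1)
river: ρ → (-1,7,2)
river: ρ → (2,5,-4)
river: ρ → (-4,3,3)
river: ρ → (3,3,-4)
closes: descent 1, river 6
min |a| on river = 1

1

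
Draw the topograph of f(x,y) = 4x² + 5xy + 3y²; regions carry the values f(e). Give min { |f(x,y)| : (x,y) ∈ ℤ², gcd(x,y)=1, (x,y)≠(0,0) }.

translate: b→-3 (≡5 mod 8), so (4,5,3)→(4,-3,2)
flip: (4,-3,2)→(2,3,4)
translate: b→-1 (≡3 mod 4), so (2,3,4)→(2,-1,3)
reduced (well bottom): (2,-1,3) with a≤c, −a<b≤a
well minimum = a = 2

2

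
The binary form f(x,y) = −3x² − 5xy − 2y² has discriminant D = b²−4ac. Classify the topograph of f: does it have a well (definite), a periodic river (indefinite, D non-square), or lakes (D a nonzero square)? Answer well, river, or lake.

D = b²−4ac = (-5)² − 4·(-3)·(-2) = 1
D = 1² is a perfect square ⇒ form factors over ℤ ⇒ lakes

lake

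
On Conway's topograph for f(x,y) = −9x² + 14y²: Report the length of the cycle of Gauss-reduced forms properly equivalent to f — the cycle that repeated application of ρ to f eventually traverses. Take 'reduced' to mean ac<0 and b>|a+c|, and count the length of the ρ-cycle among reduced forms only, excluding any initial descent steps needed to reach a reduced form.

D = 504, ⌊√D⌋ = 22
descent: ρ → (14,0,-9)
descent: ρ → (-9,18,5)  [lands on river]
river: ρ → (5,22,-1)
river: ρ → (-1,22,5)
river: ρ → (5,18,-9)
ρ-cycle length = 4 (tail of 2 descent steps not counted)

4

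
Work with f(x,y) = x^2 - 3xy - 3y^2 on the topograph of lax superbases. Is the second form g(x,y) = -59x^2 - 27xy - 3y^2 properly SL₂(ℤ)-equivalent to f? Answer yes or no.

D₁ = 21, D₂ = 21
river cycle of f (length 2): (-3, 3, 1), (1, 3, -3)
river cycle of g (length 2): (-3, 3, 1), (1, 3, -3)
cycles coincide ⇒ equivalent

yes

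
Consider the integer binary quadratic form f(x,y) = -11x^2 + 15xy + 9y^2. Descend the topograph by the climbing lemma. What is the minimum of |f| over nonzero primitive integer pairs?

river: ρ → (9,21,-5)
river: ρ → (-5,19,13)
river: ρ → (13,7,-11)
river: ρ → (-11,15,9)
closes: descent 0, river 4
min |a| on river = 5

5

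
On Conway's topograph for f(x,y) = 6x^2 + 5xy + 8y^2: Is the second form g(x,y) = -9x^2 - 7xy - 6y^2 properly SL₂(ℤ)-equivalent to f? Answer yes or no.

D₁ = -167, D₂ = -167
f: reduced (well bottom): (6,5,8) with a≤c, −a<b≤a
g is negative-definite; reduce −g:
−g: flip: (9,7,6)→(6,-7,9)
−g: translate: b→5 (≡-7 mod 12), so (6,-7,9)→(6,5,8)
−g: reduced (well bottom): (6,5,8) with a≤c, −a<b≤a
flip sign back: reduced form of g is (-6,-5,-8)
reduced forms (6, 5, 8) vs (-6, -5, -8) ⇒ inequivalent

no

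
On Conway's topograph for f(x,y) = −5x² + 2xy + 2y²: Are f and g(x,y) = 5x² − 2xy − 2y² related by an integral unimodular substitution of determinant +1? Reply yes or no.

D₁ = 44, D₂ = 44
river cycle of f (length 2): (2, 6, -1), (-1, 6, 2)
river cycle of g (length 2): (-2, 6, 1), (1, 6, -2)
cycles differ ⇒ inequivalent

no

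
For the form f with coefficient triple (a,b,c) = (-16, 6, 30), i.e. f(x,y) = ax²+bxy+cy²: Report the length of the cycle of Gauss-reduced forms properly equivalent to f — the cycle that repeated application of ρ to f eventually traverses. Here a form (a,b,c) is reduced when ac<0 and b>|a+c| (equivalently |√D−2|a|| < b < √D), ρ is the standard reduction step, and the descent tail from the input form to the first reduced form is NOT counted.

D = 1956, ⌊√D⌋ = 44
descent: ρ → (30,-6,-16)
descent: ρ → (-16,38,8)  [lands on river]
river: ρ → (8,42,-6)
river: ρ → (-6,42,8)
river: ρ → (8,38,-16)
river: ρ → (-16,26,20)
river: ρ → (20,14,-22)
river: ρ → (-22,30,12)
river: ρ → (12,42,-4)
river: ρ → (-4,38,32)
river: ρ → (32,26,-10)
river: ρ → (-10,34,20)
river: ρ → (20,6,-24)
river: ρ → (-24,42,2)
river: ρ → (2,42,-24)
river: ρ → (-24,6,20)
river: ρ → (20,34,-10)
river: ρ → (-10,26,32)
river: ρ → (32,38,-4)
river: ρ → (-4,42,12)
river: ρ → (12,30,-22)
river: ρ → (-22,14,20)
river: ρ → (20,26,-16)
ρ-cycle length = 22 (tail of 2 descent steps not counted)

22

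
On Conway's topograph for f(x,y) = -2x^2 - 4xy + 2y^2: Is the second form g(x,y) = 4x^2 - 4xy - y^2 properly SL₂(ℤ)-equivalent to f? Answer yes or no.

D₁ = 32, D₂ = 32
river cycle of f (length 2): (2, 4, -2), (-2, 4, 2)
river cycle of g (length 2): (-1, 4, 4), (4, 4, -1)
cycles differ ⇒ inequivalent

no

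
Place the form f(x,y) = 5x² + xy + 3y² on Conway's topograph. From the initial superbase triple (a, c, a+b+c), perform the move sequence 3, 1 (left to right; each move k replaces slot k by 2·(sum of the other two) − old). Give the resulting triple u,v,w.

start (5,3,9) = (f(1,0),f(0,1),f(1,1))
replace slot 3: 2·(5+3) − 9 = 7 → (5,3,7)
replace slot 1: 2·(3+7) − 5 = 15 → (15,3,7)

15,3,7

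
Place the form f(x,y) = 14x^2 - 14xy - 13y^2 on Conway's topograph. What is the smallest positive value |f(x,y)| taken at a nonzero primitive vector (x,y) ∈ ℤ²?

descent: ρ → (-13,14,14)  [lands on river]
river: ρ → (14,14,-13)
river: ρ → (-13,12,15)
river: ρ → (15,18,-10)
river: ρ → (-10,22,11)
river: ρ → (11,22,-10)
river: ρ → (-10,18,15)
river: ρ → (15,12,-13)
closes: descent 1, river 8
min |a| on river = 10

10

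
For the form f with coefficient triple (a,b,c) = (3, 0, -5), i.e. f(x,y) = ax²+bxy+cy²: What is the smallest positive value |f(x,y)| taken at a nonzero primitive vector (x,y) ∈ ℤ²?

descent: ρ → (-5,0,3)
descent: ρ → (3,6,-2)  [lands on river]
river: ρ → (-2,6,3)
closes: descent 2, river 2
min |a| on river = 2

2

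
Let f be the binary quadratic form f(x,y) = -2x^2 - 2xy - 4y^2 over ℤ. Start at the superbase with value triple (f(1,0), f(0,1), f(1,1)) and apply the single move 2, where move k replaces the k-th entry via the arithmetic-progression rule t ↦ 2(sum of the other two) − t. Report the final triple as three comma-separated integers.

start (-2,-4,-8) = (f(1,0),f(0,1),f(1,1))
replace slot 2: 2·((-2)+(-8)) − (-4) = -16 → (-2,-16,-8)

-2,-16,-8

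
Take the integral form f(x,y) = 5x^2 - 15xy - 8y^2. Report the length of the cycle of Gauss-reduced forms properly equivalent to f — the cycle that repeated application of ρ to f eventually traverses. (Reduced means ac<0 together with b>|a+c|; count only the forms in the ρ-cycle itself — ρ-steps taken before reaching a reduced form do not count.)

D = 385, ⌊√D⌋ = 19
descent: ρ → (-8,15,5)  [lands on river]
river: ρ → (5,15,-8)
river: ρ → (-8,17,3)
river: ρ → (3,19,-2)
river: ρ → (-2,17,12)
river: ρ → (12,7,-7)
river: ρ → (-7,7,12)
river: ρ → (12,17,-2)
river: ρ → (-2,19,3)
river: ρ → (3,17,-8)
ρ-cycle length = 10 (tail of 1 descent step not counted)

10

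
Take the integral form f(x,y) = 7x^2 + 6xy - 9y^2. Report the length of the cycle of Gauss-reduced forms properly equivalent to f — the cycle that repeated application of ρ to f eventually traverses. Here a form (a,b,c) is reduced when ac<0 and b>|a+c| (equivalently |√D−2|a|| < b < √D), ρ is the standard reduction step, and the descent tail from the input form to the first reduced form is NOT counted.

D = 288, ⌊√D⌋ = 16
river: ρ → (-9,12,4)
river: ρ → (4,12,-9)
river: ρ → (-9,6,7)
river: ρ → (7,8,-8)
river: ρ → (-8,8,7)
river: ρ → (7,6,-9)
ρ-cycle length = 6 (tail of 0 descent steps not counted)

6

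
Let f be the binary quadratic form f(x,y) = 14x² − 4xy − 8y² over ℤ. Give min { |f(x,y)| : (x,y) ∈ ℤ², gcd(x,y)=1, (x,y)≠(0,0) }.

descent: ρ → (-8,20,2)  [lands on river]
river: ρ → (2,20,-8)
river: ρ → (-8,12,10)
river: ρ → (10,8,-10)
river: ρ → (-10,12,8)
river: ρ → (8,20,-2)
river: ρ → (-2,20,8)
river: ρ → (8,12,-10)
river: ρ → (-10,8,10)
river: ρ → (10,12,-8)
closes: descent 1, river 10
min |a| on river = 2

2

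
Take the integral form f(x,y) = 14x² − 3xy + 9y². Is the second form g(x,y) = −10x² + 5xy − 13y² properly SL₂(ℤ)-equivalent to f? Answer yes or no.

D₁ = -495, D₂ = -495
f: flip: (14,-3,9)→(9,3,14)
f: reduced (well bottom): (9,3,14) with a≤c, −a<b≤a
g is negative-definite; reduce −g:
−g: reduced (well bottom): (10,-5,13) with a≤c, −a<b≤a
flip sign back: reduced form of g is (-10,5,-13)
reduced forms (9, 3, 14) vs (-10, 5, -13) ⇒ inequivalent

no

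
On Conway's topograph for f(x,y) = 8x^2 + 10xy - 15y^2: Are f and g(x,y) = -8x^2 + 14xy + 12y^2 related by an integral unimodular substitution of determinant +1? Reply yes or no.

D₁ = 580, D₂ = 580
river cycle of f (length 6): (-15, 20, 3), (3, 22, -8), (-8, 10, 15), (15, 20, -3), (-3, 22, 8), (8, 10, -15)
river cycle of g (length 10): (12, 10, -10), (-10, 10, 12), (12, 14, -8), (-8, 18, 8), (8, 14, -12), (-12, 10, 10), (10, 10, -12), (-12, 14, 8), (8, 18, -8), (-8, 14, 12)
cycles differ ⇒ inequivalent

no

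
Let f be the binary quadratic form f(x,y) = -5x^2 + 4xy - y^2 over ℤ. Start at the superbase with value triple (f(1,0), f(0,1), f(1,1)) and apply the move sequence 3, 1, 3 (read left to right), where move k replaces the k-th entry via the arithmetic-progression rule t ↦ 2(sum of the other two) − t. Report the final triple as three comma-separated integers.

start (-5,-1,-2) = (f(1,0),f(0,1),f(1,1))
replace slot 3: 2·((-5)+(-1)) − (-2) = -10 → (-5,-1,-10)
replace slot 1: 2·((-1)+(-10)) − (-5) = -17 → (-17,-1,-10)
replace slot 3: 2·((-17)+(-1)) − (-10) = -26 → (-17,-1,-26)

-17,-1,-26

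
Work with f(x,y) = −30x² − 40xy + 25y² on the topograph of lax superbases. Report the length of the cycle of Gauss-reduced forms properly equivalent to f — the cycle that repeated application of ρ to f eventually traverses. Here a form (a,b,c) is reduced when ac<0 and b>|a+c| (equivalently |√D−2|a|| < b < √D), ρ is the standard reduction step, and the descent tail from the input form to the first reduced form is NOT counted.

D = 4600, ⌊√D⌋ = 67
descent: ρ → (25,40,-30)  [lands on river]
river: ρ → (-30,20,35)
river: ρ → (35,50,-15)
river: ρ → (-15,40,50)
river: ρ → (50,60,-5)
river: ρ → (-5,60,50)
river: ρ → (50,40,-15)
river: ρ → (-15,50,35)
river: ρ → (35,20,-30)
river: ρ → (-30,40,25)
river: ρ → (25,60,-10)
river: ρ → (-10,60,25)
ρ-cycle length = 12 (tail of 1 descent step not counted)

12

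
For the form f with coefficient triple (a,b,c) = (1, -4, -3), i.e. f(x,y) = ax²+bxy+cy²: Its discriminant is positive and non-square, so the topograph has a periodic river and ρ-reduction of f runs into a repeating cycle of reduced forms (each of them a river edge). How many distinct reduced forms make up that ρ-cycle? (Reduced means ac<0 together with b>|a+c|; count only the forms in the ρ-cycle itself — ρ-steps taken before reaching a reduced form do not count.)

D = 28, ⌊√D⌋ = 5
descent: ρ → (-3,4,1)  [lands on river]
river: ρ → (1,4,-3)
river: ρ → (-3,2,2)
river: ρ → (2,2,-3)
ρ-cycle length = 4 (tail of 1 descent step not counted)

4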